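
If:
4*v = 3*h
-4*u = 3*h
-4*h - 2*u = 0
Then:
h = 0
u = 0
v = 0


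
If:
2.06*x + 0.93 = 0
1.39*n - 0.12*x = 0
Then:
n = -0.04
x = -0.45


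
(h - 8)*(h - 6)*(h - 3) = h^3 - 17*h^2 + 90*h - 144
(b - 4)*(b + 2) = b^2 - 2*b - 8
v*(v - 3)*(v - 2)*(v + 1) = v^4 - 4*v^3 + v^2 + 6*v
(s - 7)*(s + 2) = s^2 - 5*s - 14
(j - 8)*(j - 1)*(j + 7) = j^3 - 2*j^2 - 55*j + 56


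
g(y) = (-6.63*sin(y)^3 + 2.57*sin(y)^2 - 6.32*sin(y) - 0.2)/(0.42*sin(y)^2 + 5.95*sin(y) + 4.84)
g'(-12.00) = -0.65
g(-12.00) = -0.48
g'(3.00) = 0.85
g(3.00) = -0.19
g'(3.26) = 1.93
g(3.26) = 0.14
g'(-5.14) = -0.49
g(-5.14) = -0.83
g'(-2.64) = 10.36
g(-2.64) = 2.01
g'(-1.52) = -6.17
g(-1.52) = -22.36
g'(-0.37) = -5.58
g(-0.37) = 1.00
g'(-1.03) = -13595.84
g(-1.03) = 236.30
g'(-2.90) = 3.18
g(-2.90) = 0.45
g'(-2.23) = 231.72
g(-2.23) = 24.25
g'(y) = (-0.84*sin(y)*cos(y) - 5.95*cos(y))*(-6.63*sin(y)^3 + 2.57*sin(y)^2 - 6.32*sin(y) - 0.2)/(0.42*sin(y)^2 + 5.95*sin(y) + 4.84)^2 + (-19.89*sin(y)^2*cos(y) + 5.14*sin(y)*cos(y) - 6.32*cos(y))/(0.42*sin(y)^2 + 5.95*sin(y) + 4.84)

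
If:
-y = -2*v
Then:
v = y/2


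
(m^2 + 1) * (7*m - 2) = 7*m^3 - 2*m^2 + 7*m - 2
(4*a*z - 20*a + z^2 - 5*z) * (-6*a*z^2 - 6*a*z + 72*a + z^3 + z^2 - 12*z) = -24*a^2*z^3 + 96*a^2*z^2 + 408*a^2*z - 1440*a^2 - 2*a*z^4 + 8*a*z^3 + 34*a*z^2 - 120*a*z + z^5 - 4*z^4 - 17*z^3 + 60*z^2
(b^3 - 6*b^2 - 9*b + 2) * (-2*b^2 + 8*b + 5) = -2*b^5 + 20*b^4 - 25*b^3 - 106*b^2 - 29*b + 10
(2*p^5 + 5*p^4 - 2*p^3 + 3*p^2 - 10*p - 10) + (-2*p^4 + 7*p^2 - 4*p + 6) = 2*p^5 + 3*p^4 - 2*p^3 + 10*p^2 - 14*p - 4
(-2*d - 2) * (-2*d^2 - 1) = 4*d^3 + 4*d^2 + 2*d + 2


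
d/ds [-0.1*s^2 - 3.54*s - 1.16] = -0.2*s - 3.54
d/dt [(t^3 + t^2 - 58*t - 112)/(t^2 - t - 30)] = (t^4 - 2*t^3 - 33*t^2 + 164*t + 1628)/(t^4 - 2*t^3 - 59*t^2 + 60*t + 900)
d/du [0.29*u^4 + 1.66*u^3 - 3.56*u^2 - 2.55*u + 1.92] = 1.16*u^3 + 4.98*u^2 - 7.12*u - 2.55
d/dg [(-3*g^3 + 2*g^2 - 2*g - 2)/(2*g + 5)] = (-12*g^3 - 41*g^2 + 20*g - 6)/(4*g^2 + 20*g + 25)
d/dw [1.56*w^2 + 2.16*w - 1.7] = 3.12*w + 2.16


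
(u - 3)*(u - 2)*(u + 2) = u^3 - 3*u^2 - 4*u + 12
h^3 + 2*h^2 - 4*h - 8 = (h - 2)*(h + 2)^2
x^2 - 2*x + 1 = (x - 1)^2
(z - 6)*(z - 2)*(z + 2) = z^3 - 6*z^2 - 4*z + 24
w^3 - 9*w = w*(w - 3)*(w + 3)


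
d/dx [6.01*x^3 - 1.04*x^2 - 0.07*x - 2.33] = 18.03*x^2 - 2.08*x - 0.07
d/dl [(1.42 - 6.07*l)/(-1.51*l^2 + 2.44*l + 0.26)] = (-9.1657*l^2 + 4.2884*l - 5.043)/(2.2801*l^4 - 7.3688*l^3 + 5.1684*l^2 + 1.2688*l + 0.0676)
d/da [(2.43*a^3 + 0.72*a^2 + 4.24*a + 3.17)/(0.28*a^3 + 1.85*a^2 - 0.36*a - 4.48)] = (4.2939*a^4 - 4.124*a^3 - 43.4252*a^2 - 18.1802*a - 17.854)/(0.0784*a^6 + 1.036*a^5 + 3.2209*a^4 - 3.8408*a^3 - 16.4464*a^2 + 3.2256*a + 20.0704)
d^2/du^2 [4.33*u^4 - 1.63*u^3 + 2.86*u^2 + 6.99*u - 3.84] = 51.96*u^2 - 9.78*u + 5.72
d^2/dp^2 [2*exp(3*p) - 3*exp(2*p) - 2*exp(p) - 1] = (18*exp(2*p) - 12*exp(p) - 2)*exp(p)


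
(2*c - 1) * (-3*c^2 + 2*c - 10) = -6*c^3 + 7*c^2 - 22*c + 10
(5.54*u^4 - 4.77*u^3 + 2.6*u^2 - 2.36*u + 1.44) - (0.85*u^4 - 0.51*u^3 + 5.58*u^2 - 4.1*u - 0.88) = 4.69*u^4 - 4.26*u^3 - 2.98*u^2 + 1.74*u + 2.32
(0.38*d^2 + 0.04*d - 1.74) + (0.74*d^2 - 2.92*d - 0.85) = 1.12*d^2 - 2.88*d - 2.59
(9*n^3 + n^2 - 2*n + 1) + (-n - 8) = 9*n^3 + n^2 - 3*n - 7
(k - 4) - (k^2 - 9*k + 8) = -k^2 + 10*k - 12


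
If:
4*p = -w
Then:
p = -w/4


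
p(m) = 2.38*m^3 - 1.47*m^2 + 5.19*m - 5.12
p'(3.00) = 60.63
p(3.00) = 61.48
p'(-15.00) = 1655.79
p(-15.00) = -8446.22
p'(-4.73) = 178.84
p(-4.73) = -314.42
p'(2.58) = 45.13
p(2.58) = 39.36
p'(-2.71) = 65.59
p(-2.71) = -77.35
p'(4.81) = 156.24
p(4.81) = 250.69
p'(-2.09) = 42.52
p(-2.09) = -44.12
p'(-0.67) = 10.36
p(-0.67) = -9.97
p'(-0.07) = 5.43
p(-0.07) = -5.49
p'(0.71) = 6.70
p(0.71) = -1.32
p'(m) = 7.14*m^2 - 2.94*m + 5.19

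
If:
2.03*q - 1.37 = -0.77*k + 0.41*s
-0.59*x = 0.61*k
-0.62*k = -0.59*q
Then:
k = -0.967213114754098*x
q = -1.01639344262295*x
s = -6.84886045581767*x - 3.34146341463415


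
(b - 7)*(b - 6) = b^2 - 13*b + 42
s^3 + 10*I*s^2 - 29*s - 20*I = (s + I)*(s + 4*I)*(s + 5*I)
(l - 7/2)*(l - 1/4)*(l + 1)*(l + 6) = l^4 + 13*l^3/4 - 155*l^2/8 - 131*l/8 + 21/4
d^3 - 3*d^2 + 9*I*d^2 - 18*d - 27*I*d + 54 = (d - 3)*(d + 3*I)*(d + 6*I)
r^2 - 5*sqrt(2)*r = r*(r - 5*sqrt(2))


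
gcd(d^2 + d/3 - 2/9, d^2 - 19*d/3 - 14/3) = d + 2/3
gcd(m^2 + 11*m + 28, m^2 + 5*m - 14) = m + 7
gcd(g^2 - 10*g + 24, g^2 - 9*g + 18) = g - 6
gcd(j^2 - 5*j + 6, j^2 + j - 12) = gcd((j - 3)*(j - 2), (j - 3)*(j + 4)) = j - 3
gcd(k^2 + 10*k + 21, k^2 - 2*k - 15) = k + 3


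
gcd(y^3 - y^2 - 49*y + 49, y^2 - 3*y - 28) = y - 7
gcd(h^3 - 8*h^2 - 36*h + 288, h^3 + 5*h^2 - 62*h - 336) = h^2 - 2*h - 48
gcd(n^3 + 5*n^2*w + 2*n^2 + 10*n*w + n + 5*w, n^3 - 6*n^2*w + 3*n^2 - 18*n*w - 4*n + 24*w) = 1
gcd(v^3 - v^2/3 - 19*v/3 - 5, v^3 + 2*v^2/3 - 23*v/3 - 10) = v^2 - 4*v/3 - 5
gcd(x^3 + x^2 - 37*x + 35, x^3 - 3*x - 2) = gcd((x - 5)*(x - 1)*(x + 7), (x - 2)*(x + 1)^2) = 1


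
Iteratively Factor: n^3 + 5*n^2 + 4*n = (n + 1)*(n^2 + 4*n) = (n + 1)*(n + 4)*(n)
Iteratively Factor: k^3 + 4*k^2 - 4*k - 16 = (k + 2)*(k^2 + 2*k - 8) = (k + 2)*(k + 4)*(k - 2)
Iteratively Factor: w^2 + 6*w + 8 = (w + 2)*(w + 4)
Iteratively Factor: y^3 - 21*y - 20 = (y - 5)*(y^2 + 5*y + 4) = (y - 5)*(y + 1)*(y + 4)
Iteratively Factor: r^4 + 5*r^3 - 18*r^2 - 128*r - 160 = (r - 5)*(r^3 + 10*r^2 + 32*r + 32) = (r - 5)*(r + 2)*(r^2 + 8*r + 16) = (r - 5)*(r + 2)*(r + 4)*(r + 4)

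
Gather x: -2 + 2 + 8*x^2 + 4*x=8*x^2 + 4*x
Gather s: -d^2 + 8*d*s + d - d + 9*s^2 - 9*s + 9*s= -d^2 + 8*d*s + 9*s^2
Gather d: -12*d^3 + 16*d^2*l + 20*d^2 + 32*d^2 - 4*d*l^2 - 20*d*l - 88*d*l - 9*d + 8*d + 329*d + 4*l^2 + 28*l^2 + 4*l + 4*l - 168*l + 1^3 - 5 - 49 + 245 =-12*d^3 + d^2*(16*l + 52) + d*(-4*l^2 - 108*l + 328) + 32*l^2 - 160*l + 192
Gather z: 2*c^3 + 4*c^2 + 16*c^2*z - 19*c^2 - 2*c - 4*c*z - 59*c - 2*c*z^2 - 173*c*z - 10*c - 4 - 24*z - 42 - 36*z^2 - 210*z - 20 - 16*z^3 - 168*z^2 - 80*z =2*c^3 - 15*c^2 - 71*c - 16*z^3 + z^2*(-2*c - 204) + z*(16*c^2 - 177*c - 314) - 66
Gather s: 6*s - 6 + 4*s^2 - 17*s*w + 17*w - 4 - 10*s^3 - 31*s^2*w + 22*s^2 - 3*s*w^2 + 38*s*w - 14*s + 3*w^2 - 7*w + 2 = -10*s^3 + s^2*(26 - 31*w) + s*(-3*w^2 + 21*w - 8) + 3*w^2 + 10*w - 8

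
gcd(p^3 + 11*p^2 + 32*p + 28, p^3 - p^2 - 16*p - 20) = p^2 + 4*p + 4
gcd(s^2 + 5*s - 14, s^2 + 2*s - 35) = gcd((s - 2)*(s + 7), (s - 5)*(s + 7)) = s + 7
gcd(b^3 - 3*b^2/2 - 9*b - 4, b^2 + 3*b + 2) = b + 2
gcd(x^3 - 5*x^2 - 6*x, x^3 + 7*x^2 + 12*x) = x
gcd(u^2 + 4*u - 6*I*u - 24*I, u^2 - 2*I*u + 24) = u - 6*I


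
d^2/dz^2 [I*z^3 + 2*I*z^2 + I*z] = I*(6*z + 4)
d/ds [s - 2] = 1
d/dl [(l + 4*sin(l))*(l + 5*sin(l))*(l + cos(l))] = -(l + 4*sin(l))*(l + 5*sin(l))*(sin(l) - 1) + (l + 4*sin(l))*(l + cos(l))*(5*cos(l) + 1) + (l + 5*sin(l))*(l + cos(l))*(4*cos(l) + 1)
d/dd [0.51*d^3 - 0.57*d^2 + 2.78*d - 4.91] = 1.53*d^2 - 1.14*d + 2.78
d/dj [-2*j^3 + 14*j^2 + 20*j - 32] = -6*j^2 + 28*j + 20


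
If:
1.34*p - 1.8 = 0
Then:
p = 1.34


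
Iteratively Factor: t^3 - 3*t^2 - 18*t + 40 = (t + 4)*(t^2 - 7*t + 10) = (t - 2)*(t + 4)*(t - 5)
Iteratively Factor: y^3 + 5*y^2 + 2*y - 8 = (y + 2)*(y^2 + 3*y - 4) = (y + 2)*(y + 4)*(y - 1)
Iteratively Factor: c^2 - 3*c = (c - 3)*(c)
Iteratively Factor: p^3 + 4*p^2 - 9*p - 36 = (p + 3)*(p^2 + p - 12) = (p - 3)*(p + 3)*(p + 4)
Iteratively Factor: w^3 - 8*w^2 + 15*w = (w - 3)*(w^2 - 5*w) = w*(w - 3)*(w - 5)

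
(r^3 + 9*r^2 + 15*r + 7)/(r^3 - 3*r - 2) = (r + 7)/(r - 2)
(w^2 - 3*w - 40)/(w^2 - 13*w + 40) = (w + 5)/(w - 5)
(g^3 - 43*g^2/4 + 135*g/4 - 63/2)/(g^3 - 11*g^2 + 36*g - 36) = (g - 7/4)/(g - 2)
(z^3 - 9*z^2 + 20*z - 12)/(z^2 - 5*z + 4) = (z^2 - 8*z + 12)/(z - 4)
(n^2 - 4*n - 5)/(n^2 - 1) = (n - 5)/(n - 1)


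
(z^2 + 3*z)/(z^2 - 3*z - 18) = z/(z - 6)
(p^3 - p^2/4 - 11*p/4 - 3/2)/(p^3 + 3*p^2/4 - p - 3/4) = (p - 2)/(p - 1)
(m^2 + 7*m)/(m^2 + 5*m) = (m + 7)/(m + 5)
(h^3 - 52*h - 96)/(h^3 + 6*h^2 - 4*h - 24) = (h - 8)/(h - 2)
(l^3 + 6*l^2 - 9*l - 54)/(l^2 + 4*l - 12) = (l^2 - 9)/(l - 2)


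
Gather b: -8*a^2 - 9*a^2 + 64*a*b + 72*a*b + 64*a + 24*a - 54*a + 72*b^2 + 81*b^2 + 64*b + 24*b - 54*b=-17*a^2 + 34*a + 153*b^2 + b*(136*a + 34)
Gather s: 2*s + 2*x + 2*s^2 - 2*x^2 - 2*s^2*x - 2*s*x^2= s^2*(2 - 2*x) + s*(2 - 2*x^2) - 2*x^2 + 2*x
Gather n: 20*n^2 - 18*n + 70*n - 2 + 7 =20*n^2 + 52*n + 5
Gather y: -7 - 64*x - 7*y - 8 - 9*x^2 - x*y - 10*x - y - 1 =-9*x^2 - 74*x + y*(-x - 8) - 16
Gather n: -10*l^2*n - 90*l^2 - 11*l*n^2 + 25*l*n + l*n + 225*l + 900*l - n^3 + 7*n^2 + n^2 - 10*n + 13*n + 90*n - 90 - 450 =-90*l^2 + 1125*l - n^3 + n^2*(8 - 11*l) + n*(-10*l^2 + 26*l + 93) - 540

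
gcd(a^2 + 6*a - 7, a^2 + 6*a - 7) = a^2 + 6*a - 7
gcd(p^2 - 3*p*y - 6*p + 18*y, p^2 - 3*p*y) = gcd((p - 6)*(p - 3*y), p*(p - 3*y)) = -p + 3*y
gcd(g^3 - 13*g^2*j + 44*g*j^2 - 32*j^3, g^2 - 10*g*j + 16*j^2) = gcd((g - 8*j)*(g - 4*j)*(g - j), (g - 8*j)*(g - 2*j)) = g - 8*j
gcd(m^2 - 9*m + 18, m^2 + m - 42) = m - 6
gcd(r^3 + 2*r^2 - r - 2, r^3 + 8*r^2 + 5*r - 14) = r^2 + r - 2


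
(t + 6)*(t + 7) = t^2 + 13*t + 42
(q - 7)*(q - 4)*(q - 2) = q^3 - 13*q^2 + 50*q - 56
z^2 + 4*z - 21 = (z - 3)*(z + 7)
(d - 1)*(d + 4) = d^2 + 3*d - 4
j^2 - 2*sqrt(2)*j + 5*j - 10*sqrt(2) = (j + 5)*(j - 2*sqrt(2))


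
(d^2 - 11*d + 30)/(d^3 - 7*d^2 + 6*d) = (d - 5)/(d*(d - 1))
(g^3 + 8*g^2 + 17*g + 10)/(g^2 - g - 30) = (g^2 + 3*g + 2)/(g - 6)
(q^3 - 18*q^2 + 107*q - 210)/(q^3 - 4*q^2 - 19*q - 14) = (q^2 - 11*q + 30)/(q^2 + 3*q + 2)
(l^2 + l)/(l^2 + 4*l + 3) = l/(l + 3)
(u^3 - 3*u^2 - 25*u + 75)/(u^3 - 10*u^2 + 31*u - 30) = (u + 5)/(u - 2)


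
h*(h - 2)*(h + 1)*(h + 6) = h^4 + 5*h^3 - 8*h^2 - 12*h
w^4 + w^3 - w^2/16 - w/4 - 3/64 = (w - 1/2)*(w + 1/4)*(w + 1/2)*(w + 3/4)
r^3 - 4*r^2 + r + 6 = (r - 3)*(r - 2)*(r + 1)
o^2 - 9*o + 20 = (o - 5)*(o - 4)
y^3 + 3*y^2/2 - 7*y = y*(y - 2)*(y + 7/2)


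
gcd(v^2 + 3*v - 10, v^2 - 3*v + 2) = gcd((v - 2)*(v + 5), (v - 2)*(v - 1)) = v - 2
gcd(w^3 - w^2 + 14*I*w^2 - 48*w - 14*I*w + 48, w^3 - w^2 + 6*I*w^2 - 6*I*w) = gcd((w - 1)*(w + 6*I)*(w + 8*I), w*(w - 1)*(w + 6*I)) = w^2 + w*(-1 + 6*I) - 6*I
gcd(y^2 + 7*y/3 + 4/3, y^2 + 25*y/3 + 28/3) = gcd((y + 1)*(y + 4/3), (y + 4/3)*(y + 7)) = y + 4/3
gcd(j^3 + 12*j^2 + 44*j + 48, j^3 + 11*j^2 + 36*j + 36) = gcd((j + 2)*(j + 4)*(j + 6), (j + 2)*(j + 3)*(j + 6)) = j^2 + 8*j + 12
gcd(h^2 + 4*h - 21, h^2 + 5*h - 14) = h + 7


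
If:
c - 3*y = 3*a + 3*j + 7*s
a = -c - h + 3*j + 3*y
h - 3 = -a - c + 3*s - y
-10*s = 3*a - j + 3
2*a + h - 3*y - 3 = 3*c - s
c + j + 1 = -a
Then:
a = 12/31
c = -32/31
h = 50/31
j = -11/31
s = -14/31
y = 21/31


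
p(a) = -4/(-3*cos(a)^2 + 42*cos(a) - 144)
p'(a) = -4*(-6*sin(a)*cos(a) + 42*sin(a))/(-3*cos(a)^2 + 42*cos(a) - 144)^2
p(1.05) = 0.03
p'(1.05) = -0.01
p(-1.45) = 0.03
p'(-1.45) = 0.01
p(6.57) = 0.04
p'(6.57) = -0.00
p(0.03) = 0.04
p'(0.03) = -0.00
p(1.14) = 0.03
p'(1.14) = -0.01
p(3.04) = 0.02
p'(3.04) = -0.00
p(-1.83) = 0.03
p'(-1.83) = 0.01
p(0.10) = 0.04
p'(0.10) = -0.00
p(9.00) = 0.02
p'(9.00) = 0.00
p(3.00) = 0.02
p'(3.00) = 0.00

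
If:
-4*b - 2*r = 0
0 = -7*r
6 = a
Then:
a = 6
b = 0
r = 0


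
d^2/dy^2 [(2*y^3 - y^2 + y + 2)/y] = 4 + 4/y^3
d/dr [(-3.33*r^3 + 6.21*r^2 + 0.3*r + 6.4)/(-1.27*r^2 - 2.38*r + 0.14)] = (4.2291*r^4 + 15.8508*r^3 - 15.7974*r^2 + 17.9948*r + 15.274)/(1.6129*r^4 + 6.0452*r^3 + 5.3088*r^2 - 0.6664*r + 0.0196)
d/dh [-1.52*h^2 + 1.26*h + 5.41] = 1.26 - 3.04*h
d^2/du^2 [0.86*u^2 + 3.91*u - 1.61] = 1.72000000000000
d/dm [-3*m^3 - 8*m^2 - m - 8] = -9*m^2 - 16*m - 1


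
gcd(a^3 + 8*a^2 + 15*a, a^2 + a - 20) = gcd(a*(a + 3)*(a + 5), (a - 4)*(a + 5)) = a + 5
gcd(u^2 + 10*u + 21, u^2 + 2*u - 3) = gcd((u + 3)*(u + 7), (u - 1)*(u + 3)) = u + 3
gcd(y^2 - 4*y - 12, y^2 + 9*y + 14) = y + 2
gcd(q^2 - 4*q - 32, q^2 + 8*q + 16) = q + 4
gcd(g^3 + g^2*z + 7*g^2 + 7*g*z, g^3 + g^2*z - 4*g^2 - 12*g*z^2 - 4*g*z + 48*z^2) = 1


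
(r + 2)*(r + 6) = r^2 + 8*r + 12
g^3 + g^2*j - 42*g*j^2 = g*(g - 6*j)*(g + 7*j)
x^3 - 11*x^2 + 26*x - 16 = (x - 8)*(x - 2)*(x - 1)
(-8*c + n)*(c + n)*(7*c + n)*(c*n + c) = -56*c^4*n - 56*c^4 - 57*c^3*n^2 - 57*c^3*n + c*n^4 + c*n^3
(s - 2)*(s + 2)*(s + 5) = s^3 + 5*s^2 - 4*s - 20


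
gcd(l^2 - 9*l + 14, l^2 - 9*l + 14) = l^2 - 9*l + 14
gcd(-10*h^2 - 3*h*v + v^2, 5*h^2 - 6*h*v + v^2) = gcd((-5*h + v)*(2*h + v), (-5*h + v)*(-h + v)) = -5*h + v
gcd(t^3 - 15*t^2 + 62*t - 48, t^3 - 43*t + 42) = t^2 - 7*t + 6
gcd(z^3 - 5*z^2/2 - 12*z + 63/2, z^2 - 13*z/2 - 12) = 1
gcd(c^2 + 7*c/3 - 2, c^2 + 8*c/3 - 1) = c + 3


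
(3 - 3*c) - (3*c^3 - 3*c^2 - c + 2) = -3*c^3 + 3*c^2 - 2*c + 1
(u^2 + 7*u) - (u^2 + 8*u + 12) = -u - 12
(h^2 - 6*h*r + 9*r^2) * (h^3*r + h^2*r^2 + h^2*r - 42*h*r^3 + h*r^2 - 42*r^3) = h^5*r - 5*h^4*r^2 + h^4*r - 39*h^3*r^3 - 5*h^3*r^2 + 261*h^2*r^4 - 39*h^2*r^3 - 378*h*r^5 + 261*h*r^4 - 378*r^5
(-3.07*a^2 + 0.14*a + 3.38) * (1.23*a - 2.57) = -3.7761*a^3 + 8.0621*a^2 + 3.7976*a - 8.6866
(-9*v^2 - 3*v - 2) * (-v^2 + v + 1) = 9*v^4 - 6*v^3 - 10*v^2 - 5*v - 2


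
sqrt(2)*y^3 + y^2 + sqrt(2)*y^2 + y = y*(y + 1)*(sqrt(2)*y + 1)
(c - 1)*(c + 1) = c^2 - 1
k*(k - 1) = k^2 - k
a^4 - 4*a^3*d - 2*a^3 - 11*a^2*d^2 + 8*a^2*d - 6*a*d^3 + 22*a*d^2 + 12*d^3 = (a - 2)*(a - 6*d)*(a + d)^2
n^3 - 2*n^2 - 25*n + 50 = (n - 5)*(n - 2)*(n + 5)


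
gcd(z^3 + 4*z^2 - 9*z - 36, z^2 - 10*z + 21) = z - 3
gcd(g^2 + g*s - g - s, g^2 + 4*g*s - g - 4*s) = g - 1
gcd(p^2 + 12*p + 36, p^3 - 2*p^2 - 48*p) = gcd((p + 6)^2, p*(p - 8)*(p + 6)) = p + 6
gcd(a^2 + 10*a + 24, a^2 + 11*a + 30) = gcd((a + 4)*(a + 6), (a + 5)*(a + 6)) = a + 6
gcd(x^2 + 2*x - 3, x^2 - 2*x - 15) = x + 3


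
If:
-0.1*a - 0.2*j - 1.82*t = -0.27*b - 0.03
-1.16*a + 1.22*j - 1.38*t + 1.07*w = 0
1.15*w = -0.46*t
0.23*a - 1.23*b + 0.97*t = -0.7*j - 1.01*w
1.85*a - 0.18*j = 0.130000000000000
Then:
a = 0.08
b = 0.07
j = 0.09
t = 0.01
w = -0.01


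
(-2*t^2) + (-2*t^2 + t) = -4*t^2 + t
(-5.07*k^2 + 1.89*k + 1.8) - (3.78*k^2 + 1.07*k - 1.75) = -8.85*k^2 + 0.82*k + 3.55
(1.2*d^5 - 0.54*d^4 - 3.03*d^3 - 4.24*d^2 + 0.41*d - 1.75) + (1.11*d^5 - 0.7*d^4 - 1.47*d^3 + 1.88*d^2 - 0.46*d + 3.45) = 2.31*d^5 - 1.24*d^4 - 4.5*d^3 - 2.36*d^2 - 0.05*d + 1.7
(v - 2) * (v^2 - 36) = v^3 - 2*v^2 - 36*v + 72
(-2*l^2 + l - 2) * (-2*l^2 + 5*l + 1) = 4*l^4 - 12*l^3 + 7*l^2 - 9*l - 2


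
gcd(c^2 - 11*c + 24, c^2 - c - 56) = c - 8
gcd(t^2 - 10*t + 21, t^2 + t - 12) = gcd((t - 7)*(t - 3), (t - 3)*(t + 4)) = t - 3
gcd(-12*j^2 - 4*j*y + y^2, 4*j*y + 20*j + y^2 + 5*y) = 1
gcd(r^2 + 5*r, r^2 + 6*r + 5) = r + 5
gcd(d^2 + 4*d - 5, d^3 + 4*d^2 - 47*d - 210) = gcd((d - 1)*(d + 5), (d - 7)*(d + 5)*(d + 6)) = d + 5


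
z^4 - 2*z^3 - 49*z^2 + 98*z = z*(z - 7)*(z - 2)*(z + 7)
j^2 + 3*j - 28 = (j - 4)*(j + 7)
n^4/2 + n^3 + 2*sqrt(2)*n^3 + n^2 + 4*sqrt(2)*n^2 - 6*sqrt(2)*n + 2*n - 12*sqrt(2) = (n/2 + 1)*(n - sqrt(2))*(n + 2*sqrt(2))*(n + 3*sqrt(2))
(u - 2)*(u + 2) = u^2 - 4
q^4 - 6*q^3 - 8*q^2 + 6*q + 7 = (q - 7)*(q - 1)*(q + 1)^2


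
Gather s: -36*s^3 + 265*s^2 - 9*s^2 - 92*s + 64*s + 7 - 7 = -36*s^3 + 256*s^2 - 28*s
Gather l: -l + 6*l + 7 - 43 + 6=5*l - 30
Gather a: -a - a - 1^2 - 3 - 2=-2*a - 6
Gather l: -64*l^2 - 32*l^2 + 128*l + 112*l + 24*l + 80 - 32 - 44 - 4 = -96*l^2 + 264*l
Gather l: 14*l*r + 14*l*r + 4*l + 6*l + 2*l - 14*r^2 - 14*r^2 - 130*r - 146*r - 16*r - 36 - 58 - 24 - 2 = l*(28*r + 12) - 28*r^2 - 292*r - 120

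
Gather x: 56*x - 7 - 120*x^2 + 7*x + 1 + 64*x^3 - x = 64*x^3 - 120*x^2 + 62*x - 6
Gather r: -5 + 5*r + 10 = 5*r + 5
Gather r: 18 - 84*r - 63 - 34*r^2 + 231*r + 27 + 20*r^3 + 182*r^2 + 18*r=20*r^3 + 148*r^2 + 165*r - 18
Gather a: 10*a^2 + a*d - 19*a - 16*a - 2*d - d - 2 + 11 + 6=10*a^2 + a*(d - 35) - 3*d + 15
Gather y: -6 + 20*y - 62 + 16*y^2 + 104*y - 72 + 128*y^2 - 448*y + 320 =144*y^2 - 324*y + 180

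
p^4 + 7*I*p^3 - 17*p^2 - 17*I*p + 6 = (p + I)^2*(p + 2*I)*(p + 3*I)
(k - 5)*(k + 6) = k^2 + k - 30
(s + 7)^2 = s^2 + 14*s + 49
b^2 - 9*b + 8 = (b - 8)*(b - 1)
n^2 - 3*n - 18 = (n - 6)*(n + 3)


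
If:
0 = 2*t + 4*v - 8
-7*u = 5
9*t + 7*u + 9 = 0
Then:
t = -4/9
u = -5/7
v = 20/9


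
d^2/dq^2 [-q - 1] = 0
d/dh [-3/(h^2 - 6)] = 6*h/(h^2 - 6)^2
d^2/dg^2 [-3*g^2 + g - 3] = -6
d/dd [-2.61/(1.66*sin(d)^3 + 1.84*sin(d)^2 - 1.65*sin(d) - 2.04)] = (12.9978*sin(d)^2 + 9.6048*sin(d) - 4.3065)*cos(d)/(1.66*sin(d)^3 + 1.84*sin(d)^2 - 1.65*sin(d) - 2.04)^2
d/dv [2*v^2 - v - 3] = 4*v - 1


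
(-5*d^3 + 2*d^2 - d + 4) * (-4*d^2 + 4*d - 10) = 20*d^5 - 28*d^4 + 62*d^3 - 40*d^2 + 26*d - 40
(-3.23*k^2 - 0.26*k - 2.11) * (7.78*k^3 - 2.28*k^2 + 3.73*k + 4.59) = -25.1294*k^5 + 5.3416*k^4 - 27.8709*k^3 - 10.9847*k^2 - 9.0637*k - 9.6849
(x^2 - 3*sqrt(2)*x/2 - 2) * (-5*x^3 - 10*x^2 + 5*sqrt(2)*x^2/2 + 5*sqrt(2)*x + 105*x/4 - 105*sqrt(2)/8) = -5*x^5 - 10*x^4 + 10*sqrt(2)*x^4 + 20*sqrt(2)*x^3 + 115*x^3/4 - 115*sqrt(2)*x^2/2 + 5*x^2 - 10*sqrt(2)*x - 105*x/8 + 105*sqrt(2)/4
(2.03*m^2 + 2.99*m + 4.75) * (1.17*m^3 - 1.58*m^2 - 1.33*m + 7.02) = 2.3751*m^5 + 0.2909*m^4 - 1.8666*m^3 + 2.7689*m^2 + 14.6723*m + 33.345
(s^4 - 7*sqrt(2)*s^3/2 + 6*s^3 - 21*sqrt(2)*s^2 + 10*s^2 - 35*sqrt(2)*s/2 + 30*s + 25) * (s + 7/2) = s^5 - 7*sqrt(2)*s^4/2 + 19*s^4/2 - 133*sqrt(2)*s^3/4 + 31*s^3 - 91*sqrt(2)*s^2 + 65*s^2 - 245*sqrt(2)*s/4 + 130*s + 175/2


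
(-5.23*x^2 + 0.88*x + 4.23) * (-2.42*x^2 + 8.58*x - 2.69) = 12.6566*x^4 - 47.003*x^3 + 11.3825*x^2 + 33.9262*x - 11.3787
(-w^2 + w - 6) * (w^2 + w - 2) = -w^4 - 3*w^2 - 8*w + 12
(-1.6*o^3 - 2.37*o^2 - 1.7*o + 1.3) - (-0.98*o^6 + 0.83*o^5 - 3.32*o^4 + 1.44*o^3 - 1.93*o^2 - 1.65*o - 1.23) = 0.98*o^6 - 0.83*o^5 + 3.32*o^4 - 3.04*o^3 - 0.44*o^2 - 0.05*o + 2.53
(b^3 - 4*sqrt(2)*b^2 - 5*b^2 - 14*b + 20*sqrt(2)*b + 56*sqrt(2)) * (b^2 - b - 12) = b^5 - 6*b^4 - 4*sqrt(2)*b^4 - 21*b^3 + 24*sqrt(2)*b^3 + 74*b^2 + 84*sqrt(2)*b^2 - 296*sqrt(2)*b + 168*b - 672*sqrt(2)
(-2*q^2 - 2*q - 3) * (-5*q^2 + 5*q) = 10*q^4 + 5*q^2 - 15*q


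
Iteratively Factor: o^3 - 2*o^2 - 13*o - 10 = (o - 5)*(o^2 + 3*o + 2) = (o - 5)*(o + 2)*(o + 1)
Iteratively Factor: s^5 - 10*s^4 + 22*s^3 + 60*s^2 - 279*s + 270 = (s + 3)*(s^4 - 13*s^3 + 61*s^2 - 123*s + 90) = (s - 3)*(s + 3)*(s^3 - 10*s^2 + 31*s - 30) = (s - 3)*(s - 2)*(s + 3)*(s^2 - 8*s + 15) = (s - 3)^2*(s - 2)*(s + 3)*(s - 5)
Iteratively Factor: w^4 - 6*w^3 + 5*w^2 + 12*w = (w + 1)*(w^3 - 7*w^2 + 12*w) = (w - 3)*(w + 1)*(w^2 - 4*w) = w*(w - 3)*(w + 1)*(w - 4)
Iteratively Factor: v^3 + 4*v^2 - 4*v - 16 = (v - 2)*(v^2 + 6*v + 8) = (v - 2)*(v + 2)*(v + 4)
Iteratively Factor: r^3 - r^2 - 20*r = (r + 4)*(r^2 - 5*r) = r*(r + 4)*(r - 5)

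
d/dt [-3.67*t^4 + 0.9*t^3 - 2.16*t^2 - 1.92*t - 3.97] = -14.68*t^3 + 2.7*t^2 - 4.32*t - 1.92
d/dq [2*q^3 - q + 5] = 6*q^2 - 1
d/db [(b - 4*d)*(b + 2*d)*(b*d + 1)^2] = (b*d + 1)*(2*d*(b - 4*d)*(b + 2*d) + (b - 4*d)*(b*d + 1) + (b + 2*d)*(b*d + 1))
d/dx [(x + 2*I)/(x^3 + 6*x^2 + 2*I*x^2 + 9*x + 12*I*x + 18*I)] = -2/(x^3 + 9*x^2 + 27*x + 27)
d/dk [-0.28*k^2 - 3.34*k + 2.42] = -0.56*k - 3.34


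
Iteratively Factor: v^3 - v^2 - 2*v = (v - 2)*(v^2 + v) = v*(v - 2)*(v + 1)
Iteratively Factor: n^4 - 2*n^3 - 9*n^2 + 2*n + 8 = (n + 1)*(n^3 - 3*n^2 - 6*n + 8) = (n - 4)*(n + 1)*(n^2 + n - 2) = (n - 4)*(n - 1)*(n + 1)*(n + 2)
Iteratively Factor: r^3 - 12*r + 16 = (r - 2)*(r^2 + 2*r - 8) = (r - 2)*(r + 4)*(r - 2)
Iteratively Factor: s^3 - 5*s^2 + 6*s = (s - 3)*(s^2 - 2*s) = (s - 3)*(s - 2)*(s)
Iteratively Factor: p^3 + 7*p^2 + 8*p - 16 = (p + 4)*(p^2 + 3*p - 4) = (p - 1)*(p + 4)*(p + 4)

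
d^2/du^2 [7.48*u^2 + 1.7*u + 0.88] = 14.9600000000000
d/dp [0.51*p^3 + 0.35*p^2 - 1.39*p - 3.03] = 1.53*p^2 + 0.7*p - 1.39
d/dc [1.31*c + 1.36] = 1.31000000000000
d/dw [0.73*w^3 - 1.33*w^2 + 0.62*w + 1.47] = 2.19*w^2 - 2.66*w + 0.62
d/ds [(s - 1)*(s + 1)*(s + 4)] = 3*s^2 + 8*s - 1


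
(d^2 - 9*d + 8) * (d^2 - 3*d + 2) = d^4 - 12*d^3 + 37*d^2 - 42*d + 16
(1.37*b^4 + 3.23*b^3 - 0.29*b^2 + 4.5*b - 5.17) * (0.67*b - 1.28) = 0.9179*b^5 + 0.4105*b^4 - 4.3287*b^3 + 3.3862*b^2 - 9.2239*b + 6.6176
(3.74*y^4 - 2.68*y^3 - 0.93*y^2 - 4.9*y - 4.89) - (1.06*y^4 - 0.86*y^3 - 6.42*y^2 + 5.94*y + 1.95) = 2.68*y^4 - 1.82*y^3 + 5.49*y^2 - 10.84*y - 6.84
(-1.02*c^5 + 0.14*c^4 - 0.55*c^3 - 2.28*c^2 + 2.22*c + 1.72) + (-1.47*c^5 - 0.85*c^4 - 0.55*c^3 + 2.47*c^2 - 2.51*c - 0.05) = -2.49*c^5 - 0.71*c^4 - 1.1*c^3 + 0.19*c^2 - 0.29*c + 1.67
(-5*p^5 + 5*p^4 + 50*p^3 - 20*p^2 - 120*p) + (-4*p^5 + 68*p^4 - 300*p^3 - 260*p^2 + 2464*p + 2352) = -9*p^5 + 73*p^4 - 250*p^3 - 280*p^2 + 2344*p + 2352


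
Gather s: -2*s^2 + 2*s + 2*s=-2*s^2 + 4*s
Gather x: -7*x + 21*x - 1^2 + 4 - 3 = 14*x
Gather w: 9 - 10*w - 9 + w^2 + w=w^2 - 9*w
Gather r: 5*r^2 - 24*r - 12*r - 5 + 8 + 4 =5*r^2 - 36*r + 7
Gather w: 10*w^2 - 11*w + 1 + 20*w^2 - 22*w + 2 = 30*w^2 - 33*w + 3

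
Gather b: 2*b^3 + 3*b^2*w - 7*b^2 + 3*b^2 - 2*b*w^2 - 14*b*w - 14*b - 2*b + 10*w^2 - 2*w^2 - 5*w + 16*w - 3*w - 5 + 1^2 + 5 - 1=2*b^3 + b^2*(3*w - 4) + b*(-2*w^2 - 14*w - 16) + 8*w^2 + 8*w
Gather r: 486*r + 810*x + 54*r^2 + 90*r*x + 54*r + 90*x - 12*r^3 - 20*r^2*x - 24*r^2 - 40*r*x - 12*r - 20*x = -12*r^3 + r^2*(30 - 20*x) + r*(50*x + 528) + 880*x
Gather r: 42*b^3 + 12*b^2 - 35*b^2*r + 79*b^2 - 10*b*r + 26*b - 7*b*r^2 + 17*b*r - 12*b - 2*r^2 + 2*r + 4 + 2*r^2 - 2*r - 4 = 42*b^3 + 91*b^2 - 7*b*r^2 + 14*b + r*(-35*b^2 + 7*b)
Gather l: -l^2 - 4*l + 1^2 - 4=-l^2 - 4*l - 3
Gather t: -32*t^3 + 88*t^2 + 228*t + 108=-32*t^3 + 88*t^2 + 228*t + 108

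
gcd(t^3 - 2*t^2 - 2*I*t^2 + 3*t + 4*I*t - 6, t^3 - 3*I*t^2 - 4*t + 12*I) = t^2 + t*(-2 - 3*I) + 6*I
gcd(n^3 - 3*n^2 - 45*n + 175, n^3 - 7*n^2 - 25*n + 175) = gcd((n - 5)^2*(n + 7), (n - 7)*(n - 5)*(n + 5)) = n - 5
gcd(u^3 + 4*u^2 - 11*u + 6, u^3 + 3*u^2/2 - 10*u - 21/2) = 1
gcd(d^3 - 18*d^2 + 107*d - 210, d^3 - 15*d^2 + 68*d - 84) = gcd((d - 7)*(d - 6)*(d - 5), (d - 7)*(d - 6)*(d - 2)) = d^2 - 13*d + 42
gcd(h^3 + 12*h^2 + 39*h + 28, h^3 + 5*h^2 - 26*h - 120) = h + 4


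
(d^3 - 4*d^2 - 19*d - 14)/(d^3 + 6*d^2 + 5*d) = (d^2 - 5*d - 14)/(d*(d + 5))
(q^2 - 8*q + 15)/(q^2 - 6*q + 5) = (q - 3)/(q - 1)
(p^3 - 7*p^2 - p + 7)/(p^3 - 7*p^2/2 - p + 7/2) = 2*(p - 7)/(2*p - 7)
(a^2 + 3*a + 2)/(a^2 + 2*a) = (a + 1)/a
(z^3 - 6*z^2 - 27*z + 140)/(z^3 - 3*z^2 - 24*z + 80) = (z - 7)/(z - 4)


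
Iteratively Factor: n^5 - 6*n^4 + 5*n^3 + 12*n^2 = (n - 3)*(n^4 - 3*n^3 - 4*n^2) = (n - 4)*(n - 3)*(n^3 + n^2) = n*(n - 4)*(n - 3)*(n^2 + n) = n*(n - 4)*(n - 3)*(n + 1)*(n)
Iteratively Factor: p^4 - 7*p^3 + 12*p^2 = (p - 4)*(p^3 - 3*p^2) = p*(p - 4)*(p^2 - 3*p) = p*(p - 4)*(p - 3)*(p)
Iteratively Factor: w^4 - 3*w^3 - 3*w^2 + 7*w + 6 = (w - 2)*(w^3 - w^2 - 5*w - 3) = (w - 3)*(w - 2)*(w^2 + 2*w + 1) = (w - 3)*(w - 2)*(w + 1)*(w + 1)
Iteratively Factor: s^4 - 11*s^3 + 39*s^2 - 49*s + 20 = (s - 1)*(s^3 - 10*s^2 + 29*s - 20) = (s - 5)*(s - 1)*(s^2 - 5*s + 4) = (s - 5)*(s - 4)*(s - 1)*(s - 1)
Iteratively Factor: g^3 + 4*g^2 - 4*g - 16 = (g + 4)*(g^2 - 4) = (g + 2)*(g + 4)*(g - 2)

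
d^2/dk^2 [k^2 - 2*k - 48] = 2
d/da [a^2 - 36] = 2*a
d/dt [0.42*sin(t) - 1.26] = 0.42*cos(t)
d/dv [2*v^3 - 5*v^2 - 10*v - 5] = 6*v^2 - 10*v - 10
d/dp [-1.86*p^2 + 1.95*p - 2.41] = 1.95 - 3.72*p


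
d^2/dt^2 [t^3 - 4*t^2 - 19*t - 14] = 6*t - 8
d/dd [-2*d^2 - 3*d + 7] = -4*d - 3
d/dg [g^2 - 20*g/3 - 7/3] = 2*g - 20/3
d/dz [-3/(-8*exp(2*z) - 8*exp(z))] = 3*(-2*exp(z) - 1)*exp(-z)/(8*(exp(z) + 1)^2)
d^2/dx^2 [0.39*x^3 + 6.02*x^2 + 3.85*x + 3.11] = 2.34*x + 12.04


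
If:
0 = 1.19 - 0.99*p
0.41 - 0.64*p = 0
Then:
No Solution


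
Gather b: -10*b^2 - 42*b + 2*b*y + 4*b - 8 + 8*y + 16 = -10*b^2 + b*(2*y - 38) + 8*y + 8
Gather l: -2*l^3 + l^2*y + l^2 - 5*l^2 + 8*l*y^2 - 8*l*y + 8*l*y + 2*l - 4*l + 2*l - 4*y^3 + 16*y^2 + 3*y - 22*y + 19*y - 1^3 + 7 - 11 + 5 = -2*l^3 + l^2*(y - 4) + 8*l*y^2 - 4*y^3 + 16*y^2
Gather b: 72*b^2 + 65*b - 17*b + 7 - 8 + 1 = 72*b^2 + 48*b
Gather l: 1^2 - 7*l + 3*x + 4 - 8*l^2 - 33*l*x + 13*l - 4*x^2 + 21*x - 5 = -8*l^2 + l*(6 - 33*x) - 4*x^2 + 24*x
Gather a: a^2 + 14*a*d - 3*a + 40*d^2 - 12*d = a^2 + a*(14*d - 3) + 40*d^2 - 12*d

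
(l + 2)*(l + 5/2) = l^2 + 9*l/2 + 5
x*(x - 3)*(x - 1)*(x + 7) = x^4 + 3*x^3 - 25*x^2 + 21*x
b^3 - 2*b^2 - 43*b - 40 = (b - 8)*(b + 1)*(b + 5)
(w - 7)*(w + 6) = w^2 - w - 42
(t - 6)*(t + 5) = t^2 - t - 30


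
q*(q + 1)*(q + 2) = q^3 + 3*q^2 + 2*q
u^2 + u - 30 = (u - 5)*(u + 6)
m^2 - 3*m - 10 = (m - 5)*(m + 2)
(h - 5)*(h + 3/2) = h^2 - 7*h/2 - 15/2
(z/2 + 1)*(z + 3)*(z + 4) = z^3/2 + 9*z^2/2 + 13*z + 12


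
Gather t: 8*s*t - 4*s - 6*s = 8*s*t - 10*s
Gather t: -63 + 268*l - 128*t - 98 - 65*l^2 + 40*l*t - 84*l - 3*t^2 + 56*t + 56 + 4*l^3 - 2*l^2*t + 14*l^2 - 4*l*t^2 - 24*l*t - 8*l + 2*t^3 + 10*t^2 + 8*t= 4*l^3 - 51*l^2 + 176*l + 2*t^3 + t^2*(7 - 4*l) + t*(-2*l^2 + 16*l - 64) - 105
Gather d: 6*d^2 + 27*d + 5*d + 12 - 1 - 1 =6*d^2 + 32*d + 10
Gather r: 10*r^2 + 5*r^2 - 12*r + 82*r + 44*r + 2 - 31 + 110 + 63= 15*r^2 + 114*r + 144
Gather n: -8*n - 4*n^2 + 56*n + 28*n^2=24*n^2 + 48*n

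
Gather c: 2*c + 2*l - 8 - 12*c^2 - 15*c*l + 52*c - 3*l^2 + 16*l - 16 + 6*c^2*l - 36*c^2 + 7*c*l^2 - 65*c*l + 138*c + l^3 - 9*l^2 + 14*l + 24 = c^2*(6*l - 48) + c*(7*l^2 - 80*l + 192) + l^3 - 12*l^2 + 32*l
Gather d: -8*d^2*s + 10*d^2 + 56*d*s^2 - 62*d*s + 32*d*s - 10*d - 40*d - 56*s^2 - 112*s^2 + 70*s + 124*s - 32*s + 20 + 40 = d^2*(10 - 8*s) + d*(56*s^2 - 30*s - 50) - 168*s^2 + 162*s + 60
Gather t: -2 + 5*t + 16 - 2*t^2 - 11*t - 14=-2*t^2 - 6*t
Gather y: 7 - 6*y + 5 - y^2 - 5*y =-y^2 - 11*y + 12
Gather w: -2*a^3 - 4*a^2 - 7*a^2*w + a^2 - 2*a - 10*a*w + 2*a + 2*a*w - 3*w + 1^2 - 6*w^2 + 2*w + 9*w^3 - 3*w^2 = -2*a^3 - 3*a^2 + 9*w^3 - 9*w^2 + w*(-7*a^2 - 8*a - 1) + 1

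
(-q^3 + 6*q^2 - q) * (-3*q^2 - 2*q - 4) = 3*q^5 - 16*q^4 - 5*q^3 - 22*q^2 + 4*q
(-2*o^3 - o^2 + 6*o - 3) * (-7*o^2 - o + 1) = 14*o^5 + 9*o^4 - 43*o^3 + 14*o^2 + 9*o - 3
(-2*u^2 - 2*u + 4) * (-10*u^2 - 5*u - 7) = 20*u^4 + 30*u^3 - 16*u^2 - 6*u - 28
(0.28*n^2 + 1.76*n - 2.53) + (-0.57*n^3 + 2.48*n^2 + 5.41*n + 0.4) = -0.57*n^3 + 2.76*n^2 + 7.17*n - 2.13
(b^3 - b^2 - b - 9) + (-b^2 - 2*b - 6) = b^3 - 2*b^2 - 3*b - 15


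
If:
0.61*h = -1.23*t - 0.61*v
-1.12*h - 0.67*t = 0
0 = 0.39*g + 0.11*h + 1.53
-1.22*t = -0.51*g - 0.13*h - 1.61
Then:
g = -3.98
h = 0.19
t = -0.32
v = 0.46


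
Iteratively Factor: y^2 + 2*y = (y + 2)*(y)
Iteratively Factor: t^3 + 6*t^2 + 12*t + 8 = (t + 2)*(t^2 + 4*t + 4) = (t + 2)^2*(t + 2)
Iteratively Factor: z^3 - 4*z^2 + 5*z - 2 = (z - 2)*(z^2 - 2*z + 1) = (z - 2)*(z - 1)*(z - 1)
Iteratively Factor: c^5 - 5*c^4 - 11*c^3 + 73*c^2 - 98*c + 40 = (c - 1)*(c^4 - 4*c^3 - 15*c^2 + 58*c - 40) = (c - 5)*(c - 1)*(c^3 + c^2 - 10*c + 8) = (c - 5)*(c - 1)^2*(c^2 + 2*c - 8) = (c - 5)*(c - 1)^2*(c + 4)*(c - 2)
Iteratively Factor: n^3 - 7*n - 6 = (n - 3)*(n^2 + 3*n + 2) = (n - 3)*(n + 2)*(n + 1)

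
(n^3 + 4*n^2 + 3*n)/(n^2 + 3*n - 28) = n*(n^2 + 4*n + 3)/(n^2 + 3*n - 28)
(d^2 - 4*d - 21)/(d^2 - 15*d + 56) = (d + 3)/(d - 8)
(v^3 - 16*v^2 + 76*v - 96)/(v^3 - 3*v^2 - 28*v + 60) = (v - 8)/(v + 5)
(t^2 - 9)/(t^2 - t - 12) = (t - 3)/(t - 4)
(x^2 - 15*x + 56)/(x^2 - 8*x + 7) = (x - 8)/(x - 1)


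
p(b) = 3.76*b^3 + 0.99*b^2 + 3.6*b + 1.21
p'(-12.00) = 1604.16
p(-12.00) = -6396.71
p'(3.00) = 111.06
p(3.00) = 122.44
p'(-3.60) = 142.66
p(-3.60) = -174.35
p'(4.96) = 290.93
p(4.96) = 502.23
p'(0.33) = 5.48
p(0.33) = 2.64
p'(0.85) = 13.43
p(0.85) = 7.29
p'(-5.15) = 292.58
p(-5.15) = -504.65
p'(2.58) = 83.79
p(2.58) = 81.66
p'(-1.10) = 15.07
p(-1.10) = -6.56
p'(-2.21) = 54.32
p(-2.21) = -42.50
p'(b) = 11.28*b^2 + 1.98*b + 3.6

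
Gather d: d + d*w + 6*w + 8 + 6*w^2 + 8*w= d*(w + 1) + 6*w^2 + 14*w + 8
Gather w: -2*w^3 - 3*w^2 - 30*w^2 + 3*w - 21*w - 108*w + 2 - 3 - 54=-2*w^3 - 33*w^2 - 126*w - 55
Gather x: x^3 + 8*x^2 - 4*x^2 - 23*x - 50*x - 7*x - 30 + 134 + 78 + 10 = x^3 + 4*x^2 - 80*x + 192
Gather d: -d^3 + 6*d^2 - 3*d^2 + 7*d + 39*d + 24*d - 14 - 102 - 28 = -d^3 + 3*d^2 + 70*d - 144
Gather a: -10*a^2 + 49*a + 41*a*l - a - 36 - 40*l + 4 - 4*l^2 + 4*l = -10*a^2 + a*(41*l + 48) - 4*l^2 - 36*l - 32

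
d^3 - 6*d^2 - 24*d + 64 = (d - 8)*(d - 2)*(d + 4)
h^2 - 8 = (h - 2*sqrt(2))*(h + 2*sqrt(2))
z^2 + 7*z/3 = z*(z + 7/3)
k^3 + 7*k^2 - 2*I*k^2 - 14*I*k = k*(k + 7)*(k - 2*I)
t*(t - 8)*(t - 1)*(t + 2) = t^4 - 7*t^3 - 10*t^2 + 16*t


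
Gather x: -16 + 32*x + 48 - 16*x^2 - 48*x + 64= -16*x^2 - 16*x + 96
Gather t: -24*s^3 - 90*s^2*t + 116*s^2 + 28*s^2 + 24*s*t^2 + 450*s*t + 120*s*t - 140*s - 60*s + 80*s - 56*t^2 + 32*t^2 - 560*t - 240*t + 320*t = -24*s^3 + 144*s^2 - 120*s + t^2*(24*s - 24) + t*(-90*s^2 + 570*s - 480)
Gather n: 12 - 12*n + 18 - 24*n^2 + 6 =-24*n^2 - 12*n + 36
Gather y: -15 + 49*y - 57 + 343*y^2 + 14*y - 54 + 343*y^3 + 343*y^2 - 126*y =343*y^3 + 686*y^2 - 63*y - 126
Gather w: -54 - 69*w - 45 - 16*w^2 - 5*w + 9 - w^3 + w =-w^3 - 16*w^2 - 73*w - 90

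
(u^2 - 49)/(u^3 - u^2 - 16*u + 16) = (u^2 - 49)/(u^3 - u^2 - 16*u + 16)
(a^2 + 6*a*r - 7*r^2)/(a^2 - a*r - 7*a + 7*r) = (a + 7*r)/(a - 7)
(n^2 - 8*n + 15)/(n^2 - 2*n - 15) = (n - 3)/(n + 3)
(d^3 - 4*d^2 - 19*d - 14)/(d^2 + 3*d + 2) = d - 7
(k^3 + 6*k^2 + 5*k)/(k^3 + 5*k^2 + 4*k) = (k + 5)/(k + 4)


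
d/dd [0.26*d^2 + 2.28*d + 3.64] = 0.52*d + 2.28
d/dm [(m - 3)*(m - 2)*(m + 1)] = 3*m^2 - 8*m + 1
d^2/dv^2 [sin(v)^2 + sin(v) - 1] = -sin(v) + 2*cos(2*v)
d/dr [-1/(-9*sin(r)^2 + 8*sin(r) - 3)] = 2*(4 - 9*sin(r))*cos(r)/(9*sin(r)^2 - 8*sin(r) + 3)^2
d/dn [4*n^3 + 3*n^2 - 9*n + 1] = 12*n^2 + 6*n - 9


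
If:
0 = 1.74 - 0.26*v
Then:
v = 6.69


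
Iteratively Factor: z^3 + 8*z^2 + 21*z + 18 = (z + 2)*(z^2 + 6*z + 9) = (z + 2)*(z + 3)*(z + 3)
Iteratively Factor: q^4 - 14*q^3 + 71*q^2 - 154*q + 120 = (q - 3)*(q^3 - 11*q^2 + 38*q - 40) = (q - 5)*(q - 3)*(q^2 - 6*q + 8) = (q - 5)*(q - 3)*(q - 2)*(q - 4)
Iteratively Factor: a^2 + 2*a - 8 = (a - 2)*(a + 4)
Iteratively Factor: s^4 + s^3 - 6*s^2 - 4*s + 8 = (s + 2)*(s^3 - s^2 - 4*s + 4) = (s - 1)*(s + 2)*(s^2 - 4) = (s - 1)*(s + 2)^2*(s - 2)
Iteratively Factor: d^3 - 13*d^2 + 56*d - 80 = (d - 5)*(d^2 - 8*d + 16) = (d - 5)*(d - 4)*(d - 4)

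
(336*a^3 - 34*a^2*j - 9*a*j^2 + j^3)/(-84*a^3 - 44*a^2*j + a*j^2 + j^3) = (-8*a + j)/(2*a + j)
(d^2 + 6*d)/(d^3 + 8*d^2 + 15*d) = (d + 6)/(d^2 + 8*d + 15)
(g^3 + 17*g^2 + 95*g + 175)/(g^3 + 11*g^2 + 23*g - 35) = (g + 5)/(g - 1)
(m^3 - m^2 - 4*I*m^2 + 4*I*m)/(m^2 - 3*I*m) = (m^2 - m - 4*I*m + 4*I)/(m - 3*I)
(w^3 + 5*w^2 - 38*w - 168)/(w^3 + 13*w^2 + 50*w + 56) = (w - 6)/(w + 2)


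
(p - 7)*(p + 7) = p^2 - 49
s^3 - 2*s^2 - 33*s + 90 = (s - 5)*(s - 3)*(s + 6)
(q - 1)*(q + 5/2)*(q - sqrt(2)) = q^3 - sqrt(2)*q^2 + 3*q^2/2 - 5*q/2 - 3*sqrt(2)*q/2 + 5*sqrt(2)/2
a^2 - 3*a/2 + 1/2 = (a - 1)*(a - 1/2)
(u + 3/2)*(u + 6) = u^2 + 15*u/2 + 9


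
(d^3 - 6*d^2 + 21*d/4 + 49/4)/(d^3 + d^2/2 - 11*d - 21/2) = (d - 7/2)/(d + 3)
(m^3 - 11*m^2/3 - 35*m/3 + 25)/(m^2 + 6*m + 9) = (3*m^2 - 20*m + 25)/(3*(m + 3))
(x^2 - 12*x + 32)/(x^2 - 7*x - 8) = (x - 4)/(x + 1)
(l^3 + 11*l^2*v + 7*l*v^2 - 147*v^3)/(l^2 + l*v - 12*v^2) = (l^2 + 14*l*v + 49*v^2)/(l + 4*v)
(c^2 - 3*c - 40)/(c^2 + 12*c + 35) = (c - 8)/(c + 7)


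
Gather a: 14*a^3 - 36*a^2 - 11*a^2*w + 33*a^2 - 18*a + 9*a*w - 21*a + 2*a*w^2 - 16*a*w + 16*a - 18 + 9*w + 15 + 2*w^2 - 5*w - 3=14*a^3 + a^2*(-11*w - 3) + a*(2*w^2 - 7*w - 23) + 2*w^2 + 4*w - 6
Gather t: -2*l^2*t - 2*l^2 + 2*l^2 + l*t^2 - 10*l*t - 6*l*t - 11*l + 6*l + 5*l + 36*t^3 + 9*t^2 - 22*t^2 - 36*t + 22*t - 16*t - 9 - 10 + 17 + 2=36*t^3 + t^2*(l - 13) + t*(-2*l^2 - 16*l - 30)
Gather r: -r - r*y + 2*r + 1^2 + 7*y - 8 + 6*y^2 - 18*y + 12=r*(1 - y) + 6*y^2 - 11*y + 5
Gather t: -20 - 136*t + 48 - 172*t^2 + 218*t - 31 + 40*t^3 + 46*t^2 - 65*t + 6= 40*t^3 - 126*t^2 + 17*t + 3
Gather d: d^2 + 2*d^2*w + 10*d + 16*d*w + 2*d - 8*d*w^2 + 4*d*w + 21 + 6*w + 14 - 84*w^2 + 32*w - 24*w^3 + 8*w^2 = d^2*(2*w + 1) + d*(-8*w^2 + 20*w + 12) - 24*w^3 - 76*w^2 + 38*w + 35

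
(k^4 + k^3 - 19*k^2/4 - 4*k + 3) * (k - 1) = k^5 - 23*k^3/4 + 3*k^2/4 + 7*k - 3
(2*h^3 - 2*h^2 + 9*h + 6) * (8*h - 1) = 16*h^4 - 18*h^3 + 74*h^2 + 39*h - 6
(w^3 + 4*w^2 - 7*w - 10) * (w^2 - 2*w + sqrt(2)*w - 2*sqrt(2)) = w^5 + sqrt(2)*w^4 + 2*w^4 - 15*w^3 + 2*sqrt(2)*w^3 - 15*sqrt(2)*w^2 + 4*w^2 + 4*sqrt(2)*w + 20*w + 20*sqrt(2)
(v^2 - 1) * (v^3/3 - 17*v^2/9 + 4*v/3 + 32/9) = v^5/3 - 17*v^4/9 + v^3 + 49*v^2/9 - 4*v/3 - 32/9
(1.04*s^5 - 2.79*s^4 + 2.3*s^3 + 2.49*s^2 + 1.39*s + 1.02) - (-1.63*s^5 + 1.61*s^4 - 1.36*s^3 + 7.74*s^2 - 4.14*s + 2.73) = 2.67*s^5 - 4.4*s^4 + 3.66*s^3 - 5.25*s^2 + 5.53*s - 1.71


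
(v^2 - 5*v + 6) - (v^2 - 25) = 31 - 5*v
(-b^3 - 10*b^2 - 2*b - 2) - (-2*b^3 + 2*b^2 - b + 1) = b^3 - 12*b^2 - b - 3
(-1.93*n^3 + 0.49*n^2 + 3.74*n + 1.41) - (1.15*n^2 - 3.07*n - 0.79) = -1.93*n^3 - 0.66*n^2 + 6.81*n + 2.2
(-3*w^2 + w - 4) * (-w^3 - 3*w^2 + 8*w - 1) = 3*w^5 + 8*w^4 - 23*w^3 + 23*w^2 - 33*w + 4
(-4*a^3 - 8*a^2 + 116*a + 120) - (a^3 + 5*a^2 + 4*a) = -5*a^3 - 13*a^2 + 112*a + 120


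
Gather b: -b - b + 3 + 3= 6 - 2*b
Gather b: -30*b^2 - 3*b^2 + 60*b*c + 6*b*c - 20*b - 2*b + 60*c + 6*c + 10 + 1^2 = -33*b^2 + b*(66*c - 22) + 66*c + 11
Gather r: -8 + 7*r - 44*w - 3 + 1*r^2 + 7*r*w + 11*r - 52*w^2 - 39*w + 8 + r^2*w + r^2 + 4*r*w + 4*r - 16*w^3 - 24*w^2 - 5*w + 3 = r^2*(w + 2) + r*(11*w + 22) - 16*w^3 - 76*w^2 - 88*w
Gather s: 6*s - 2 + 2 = 6*s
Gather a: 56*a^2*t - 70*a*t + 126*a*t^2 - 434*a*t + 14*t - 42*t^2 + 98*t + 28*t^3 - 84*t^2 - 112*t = 56*a^2*t + a*(126*t^2 - 504*t) + 28*t^3 - 126*t^2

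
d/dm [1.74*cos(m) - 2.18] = -1.74*sin(m)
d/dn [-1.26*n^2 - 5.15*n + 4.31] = -2.52*n - 5.15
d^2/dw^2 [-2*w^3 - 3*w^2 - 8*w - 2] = -12*w - 6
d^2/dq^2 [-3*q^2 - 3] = -6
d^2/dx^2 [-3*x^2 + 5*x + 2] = -6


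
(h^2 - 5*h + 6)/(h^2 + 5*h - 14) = (h - 3)/(h + 7)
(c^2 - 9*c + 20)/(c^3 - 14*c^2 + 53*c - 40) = (c - 4)/(c^2 - 9*c + 8)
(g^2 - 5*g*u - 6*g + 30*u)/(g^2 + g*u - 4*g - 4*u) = (g^2 - 5*g*u - 6*g + 30*u)/(g^2 + g*u - 4*g - 4*u)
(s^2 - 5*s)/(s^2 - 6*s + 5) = s/(s - 1)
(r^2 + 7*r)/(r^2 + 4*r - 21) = r/(r - 3)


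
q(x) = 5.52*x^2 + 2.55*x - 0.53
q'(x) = 11.04*x + 2.55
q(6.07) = 218.33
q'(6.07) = 69.56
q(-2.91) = 38.79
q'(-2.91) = -29.58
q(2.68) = 45.95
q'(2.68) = 32.14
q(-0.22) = -0.82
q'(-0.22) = 0.12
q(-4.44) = 96.97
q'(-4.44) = -46.47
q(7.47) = 326.54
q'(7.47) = 85.02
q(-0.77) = 0.78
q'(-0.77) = -5.95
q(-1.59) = 9.37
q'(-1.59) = -15.00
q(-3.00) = 41.50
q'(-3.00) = -30.57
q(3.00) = 56.80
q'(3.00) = 35.67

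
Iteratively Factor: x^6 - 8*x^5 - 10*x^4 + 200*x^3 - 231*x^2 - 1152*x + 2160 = (x + 3)*(x^5 - 11*x^4 + 23*x^3 + 131*x^2 - 624*x + 720) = (x - 5)*(x + 3)*(x^4 - 6*x^3 - 7*x^2 + 96*x - 144) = (x - 5)*(x - 3)*(x + 3)*(x^3 - 3*x^2 - 16*x + 48) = (x - 5)*(x - 4)*(x - 3)*(x + 3)*(x^2 + x - 12) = (x - 5)*(x - 4)*(x - 3)^2*(x + 3)*(x + 4)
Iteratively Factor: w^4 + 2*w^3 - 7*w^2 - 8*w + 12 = (w - 1)*(w^3 + 3*w^2 - 4*w - 12) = (w - 1)*(w + 2)*(w^2 + w - 6) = (w - 1)*(w + 2)*(w + 3)*(w - 2)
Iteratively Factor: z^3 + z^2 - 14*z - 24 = (z + 3)*(z^2 - 2*z - 8) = (z + 2)*(z + 3)*(z - 4)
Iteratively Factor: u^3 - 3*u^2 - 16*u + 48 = (u + 4)*(u^2 - 7*u + 12) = (u - 3)*(u + 4)*(u - 4)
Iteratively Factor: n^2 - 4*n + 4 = (n - 2)*(n - 2)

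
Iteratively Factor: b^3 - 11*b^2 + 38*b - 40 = (b - 2)*(b^2 - 9*b + 20) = (b - 5)*(b - 2)*(b - 4)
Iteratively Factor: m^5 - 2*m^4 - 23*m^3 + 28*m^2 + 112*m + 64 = (m - 4)*(m^4 + 2*m^3 - 15*m^2 - 32*m - 16) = (m - 4)^2*(m^3 + 6*m^2 + 9*m + 4) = (m - 4)^2*(m + 1)*(m^2 + 5*m + 4) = (m - 4)^2*(m + 1)*(m + 4)*(m + 1)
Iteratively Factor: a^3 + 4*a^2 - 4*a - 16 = (a + 4)*(a^2 - 4) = (a + 2)*(a + 4)*(a - 2)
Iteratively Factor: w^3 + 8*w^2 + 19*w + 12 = (w + 3)*(w^2 + 5*w + 4) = (w + 1)*(w + 3)*(w + 4)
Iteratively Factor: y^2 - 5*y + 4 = (y - 1)*(y - 4)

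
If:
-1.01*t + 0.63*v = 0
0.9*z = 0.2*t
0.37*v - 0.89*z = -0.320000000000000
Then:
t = -0.81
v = -1.30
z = -0.18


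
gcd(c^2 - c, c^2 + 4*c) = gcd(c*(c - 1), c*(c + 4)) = c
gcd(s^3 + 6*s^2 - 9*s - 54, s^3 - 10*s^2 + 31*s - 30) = s - 3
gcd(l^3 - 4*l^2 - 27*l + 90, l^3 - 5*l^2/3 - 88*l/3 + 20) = l^2 - l - 30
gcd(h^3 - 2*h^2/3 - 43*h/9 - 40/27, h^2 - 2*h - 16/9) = h - 8/3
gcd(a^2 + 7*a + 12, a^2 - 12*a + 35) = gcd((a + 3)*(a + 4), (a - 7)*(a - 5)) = 1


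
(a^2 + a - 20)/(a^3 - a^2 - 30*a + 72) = (a + 5)/(a^2 + 3*a - 18)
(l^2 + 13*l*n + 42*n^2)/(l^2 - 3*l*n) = (l^2 + 13*l*n + 42*n^2)/(l*(l - 3*n))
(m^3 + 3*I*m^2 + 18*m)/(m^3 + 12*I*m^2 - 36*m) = (m - 3*I)/(m + 6*I)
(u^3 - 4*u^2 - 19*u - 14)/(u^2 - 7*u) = u + 3 + 2/u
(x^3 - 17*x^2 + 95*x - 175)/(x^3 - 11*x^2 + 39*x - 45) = (x^2 - 12*x + 35)/(x^2 - 6*x + 9)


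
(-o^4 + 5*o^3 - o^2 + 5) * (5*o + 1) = -5*o^5 + 24*o^4 - o^2 + 25*o + 5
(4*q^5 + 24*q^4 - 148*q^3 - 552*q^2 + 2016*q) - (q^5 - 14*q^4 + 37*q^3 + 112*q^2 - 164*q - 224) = 3*q^5 + 38*q^4 - 185*q^3 - 664*q^2 + 2180*q + 224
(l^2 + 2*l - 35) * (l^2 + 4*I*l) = l^4 + 2*l^3 + 4*I*l^3 - 35*l^2 + 8*I*l^2 - 140*I*l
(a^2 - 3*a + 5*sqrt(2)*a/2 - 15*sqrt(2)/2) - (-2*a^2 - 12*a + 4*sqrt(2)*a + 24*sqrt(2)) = 3*a^2 - 3*sqrt(2)*a/2 + 9*a - 63*sqrt(2)/2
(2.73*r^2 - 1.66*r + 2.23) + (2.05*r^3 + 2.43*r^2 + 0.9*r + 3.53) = 2.05*r^3 + 5.16*r^2 - 0.76*r + 5.76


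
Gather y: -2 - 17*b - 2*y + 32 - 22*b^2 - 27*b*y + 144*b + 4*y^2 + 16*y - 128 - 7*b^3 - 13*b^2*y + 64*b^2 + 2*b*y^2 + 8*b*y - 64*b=-7*b^3 + 42*b^2 + 63*b + y^2*(2*b + 4) + y*(-13*b^2 - 19*b + 14) - 98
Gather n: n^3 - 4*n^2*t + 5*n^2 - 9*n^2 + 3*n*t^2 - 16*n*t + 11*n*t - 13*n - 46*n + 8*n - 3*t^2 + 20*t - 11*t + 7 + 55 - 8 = n^3 + n^2*(-4*t - 4) + n*(3*t^2 - 5*t - 51) - 3*t^2 + 9*t + 54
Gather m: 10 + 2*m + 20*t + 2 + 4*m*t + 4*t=m*(4*t + 2) + 24*t + 12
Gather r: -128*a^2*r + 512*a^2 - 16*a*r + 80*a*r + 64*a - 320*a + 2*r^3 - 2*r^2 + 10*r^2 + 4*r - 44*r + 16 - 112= 512*a^2 - 256*a + 2*r^3 + 8*r^2 + r*(-128*a^2 + 64*a - 40) - 96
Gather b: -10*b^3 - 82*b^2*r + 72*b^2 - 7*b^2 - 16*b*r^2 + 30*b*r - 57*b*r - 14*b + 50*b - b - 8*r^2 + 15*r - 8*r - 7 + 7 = -10*b^3 + b^2*(65 - 82*r) + b*(-16*r^2 - 27*r + 35) - 8*r^2 + 7*r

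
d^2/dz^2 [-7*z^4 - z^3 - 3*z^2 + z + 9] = -84*z^2 - 6*z - 6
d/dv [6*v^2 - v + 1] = 12*v - 1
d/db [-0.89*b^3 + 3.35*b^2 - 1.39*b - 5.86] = -2.67*b^2 + 6.7*b - 1.39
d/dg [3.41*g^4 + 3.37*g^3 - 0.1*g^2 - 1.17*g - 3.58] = 13.64*g^3 + 10.11*g^2 - 0.2*g - 1.17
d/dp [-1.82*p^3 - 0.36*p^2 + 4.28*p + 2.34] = -5.46*p^2 - 0.72*p + 4.28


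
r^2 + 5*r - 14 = (r - 2)*(r + 7)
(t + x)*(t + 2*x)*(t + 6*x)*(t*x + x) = t^4*x + 9*t^3*x^2 + t^3*x + 20*t^2*x^3 + 9*t^2*x^2 + 12*t*x^4 + 20*t*x^3 + 12*x^4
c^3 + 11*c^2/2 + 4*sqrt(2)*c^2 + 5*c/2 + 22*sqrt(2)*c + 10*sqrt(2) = (c + 1/2)*(c + 5)*(c + 4*sqrt(2))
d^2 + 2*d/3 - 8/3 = (d - 4/3)*(d + 2)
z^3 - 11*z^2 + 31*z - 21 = (z - 7)*(z - 3)*(z - 1)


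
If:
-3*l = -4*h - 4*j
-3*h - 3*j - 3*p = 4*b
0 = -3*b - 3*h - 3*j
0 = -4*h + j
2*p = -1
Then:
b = 3/2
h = -3/10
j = -6/5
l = -2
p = -1/2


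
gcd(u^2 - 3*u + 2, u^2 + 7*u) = 1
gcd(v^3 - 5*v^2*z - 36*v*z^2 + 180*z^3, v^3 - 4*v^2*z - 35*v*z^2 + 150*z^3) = -v^2 - v*z + 30*z^2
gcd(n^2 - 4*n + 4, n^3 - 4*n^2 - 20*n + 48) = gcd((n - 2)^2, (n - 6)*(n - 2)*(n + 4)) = n - 2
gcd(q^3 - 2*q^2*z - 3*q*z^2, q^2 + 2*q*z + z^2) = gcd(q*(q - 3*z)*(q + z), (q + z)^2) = q + z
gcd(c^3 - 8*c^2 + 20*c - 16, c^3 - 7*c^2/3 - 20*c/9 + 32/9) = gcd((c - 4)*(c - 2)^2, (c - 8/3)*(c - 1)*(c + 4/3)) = 1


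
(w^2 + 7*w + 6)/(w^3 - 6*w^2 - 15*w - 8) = (w + 6)/(w^2 - 7*w - 8)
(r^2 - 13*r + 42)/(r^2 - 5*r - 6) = (r - 7)/(r + 1)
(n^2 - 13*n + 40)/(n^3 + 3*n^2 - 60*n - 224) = (n - 5)/(n^2 + 11*n + 28)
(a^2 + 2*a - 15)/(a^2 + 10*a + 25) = (a - 3)/(a + 5)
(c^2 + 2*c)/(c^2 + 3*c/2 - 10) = 2*c*(c + 2)/(2*c^2 + 3*c - 20)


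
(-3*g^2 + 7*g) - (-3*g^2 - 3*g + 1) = 10*g - 1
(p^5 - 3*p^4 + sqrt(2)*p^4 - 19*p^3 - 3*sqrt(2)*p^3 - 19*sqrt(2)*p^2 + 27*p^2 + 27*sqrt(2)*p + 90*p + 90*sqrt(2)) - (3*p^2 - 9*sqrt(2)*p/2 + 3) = p^5 - 3*p^4 + sqrt(2)*p^4 - 19*p^3 - 3*sqrt(2)*p^3 - 19*sqrt(2)*p^2 + 24*p^2 + 63*sqrt(2)*p/2 + 90*p - 3 + 90*sqrt(2)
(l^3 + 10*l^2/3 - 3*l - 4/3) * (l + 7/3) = l^4 + 17*l^3/3 + 43*l^2/9 - 25*l/3 - 28/9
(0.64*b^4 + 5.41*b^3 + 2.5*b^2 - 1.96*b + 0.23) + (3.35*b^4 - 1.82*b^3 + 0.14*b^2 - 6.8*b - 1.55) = 3.99*b^4 + 3.59*b^3 + 2.64*b^2 - 8.76*b - 1.32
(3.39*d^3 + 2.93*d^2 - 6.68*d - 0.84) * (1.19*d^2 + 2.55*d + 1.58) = 4.0341*d^5 + 12.1312*d^4 + 4.8785*d^3 - 13.4042*d^2 - 12.6964*d - 1.3272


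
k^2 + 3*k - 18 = (k - 3)*(k + 6)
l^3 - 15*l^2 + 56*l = l*(l - 8)*(l - 7)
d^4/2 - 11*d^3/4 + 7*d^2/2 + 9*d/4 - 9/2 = (d/2 + 1/2)*(d - 3)*(d - 2)*(d - 3/2)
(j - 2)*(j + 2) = j^2 - 4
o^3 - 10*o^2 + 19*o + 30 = (o - 6)*(o - 5)*(o + 1)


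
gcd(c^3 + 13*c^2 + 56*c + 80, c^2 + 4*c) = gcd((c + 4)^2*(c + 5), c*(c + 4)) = c + 4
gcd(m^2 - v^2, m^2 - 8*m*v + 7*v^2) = -m + v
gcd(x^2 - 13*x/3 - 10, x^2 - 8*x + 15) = 1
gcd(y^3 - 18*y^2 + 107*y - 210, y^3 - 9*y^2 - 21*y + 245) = y - 7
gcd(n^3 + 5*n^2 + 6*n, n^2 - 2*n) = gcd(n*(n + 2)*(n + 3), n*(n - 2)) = n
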